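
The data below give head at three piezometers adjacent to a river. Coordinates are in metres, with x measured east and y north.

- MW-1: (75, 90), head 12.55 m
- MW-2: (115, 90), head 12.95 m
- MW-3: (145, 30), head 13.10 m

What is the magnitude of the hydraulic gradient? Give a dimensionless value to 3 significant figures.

Taking MW-1 as reference: MW-2−MW-1 = (40, 0, +0.40); MW-3−MW-1 = (70, -60, +0.55).
Determinant of the coordinate differences = 40·(-60) − 70·0 = -2400.
∂h/∂x = [(+0.40)·(-60) − (+0.55)·0] / -2400 = +0.010000
∂h/∂y = [40·(+0.55) − 70·(+0.40)] / -2400 = +0.002500
|∇h| = √(0.010000² + 0.002500²) = 0.01031

0.0103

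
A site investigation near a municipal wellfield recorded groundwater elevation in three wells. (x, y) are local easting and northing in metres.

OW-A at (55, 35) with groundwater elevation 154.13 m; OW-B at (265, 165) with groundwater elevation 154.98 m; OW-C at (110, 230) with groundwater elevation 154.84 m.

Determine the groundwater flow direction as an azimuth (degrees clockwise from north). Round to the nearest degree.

Differences from OW-A: to OW-B (Δx, Δy, Δh) = (210, 130, +0.85); to OW-C = (55, 195, +0.71).
Determinant of the coordinate differences = 210·195 − 55·130 = 33800.
∂h/∂x = [(+0.85)·195 − (+0.71)·130] / 33800 = +0.002173
∂h/∂y = [210·(+0.71) − 55·(+0.85)] / 33800 = +0.003028
Flow direction (−∇h) has components (-0.002173 E, -0.003028 N).
Azimuth = atan2(E, N) = atan2(-0.002173, -0.003028) = 215.7° ≈ 216°.

216°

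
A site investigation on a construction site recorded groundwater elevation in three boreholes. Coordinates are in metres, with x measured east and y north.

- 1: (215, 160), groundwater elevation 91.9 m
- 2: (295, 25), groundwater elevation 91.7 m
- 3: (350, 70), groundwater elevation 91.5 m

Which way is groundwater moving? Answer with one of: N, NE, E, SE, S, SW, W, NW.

E

Taking 1 as reference: 2−1 = (80, -135, -0.2); 3−1 = (135, -90, -0.4).
Determinant of the coordinate differences = 80·(-90) − 135·(-135) = 11025.
∂h/∂x = [(-0.2)·(-90) − (-0.4)·(-135)] / 11025 = -0.003265
∂h/∂y = [80·(-0.4) − 135·(-0.2)] / 11025 = -0.0004535
Flow = −∇h = (+0.003265 east, +0.0004535 north), which points east.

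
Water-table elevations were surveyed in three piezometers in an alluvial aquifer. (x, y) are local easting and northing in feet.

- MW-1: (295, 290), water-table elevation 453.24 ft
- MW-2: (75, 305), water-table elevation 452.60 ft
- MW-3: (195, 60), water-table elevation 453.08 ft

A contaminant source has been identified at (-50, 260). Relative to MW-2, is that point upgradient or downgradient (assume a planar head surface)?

Taking MW-1 as reference: MW-2−MW-1 = (-220, 15, -0.64); MW-3−MW-1 = (-100, -230, -0.16).
Solve a·Δx + b·Δy = Δh: det = (-220)·(-230) − (-100)·15 = 52100.
∂h/∂x = [(-0.64)·(-230) − (-0.16)·15] / 52100 = +0.002871
∂h/∂y = [(-220)·(-0.16) − (-100)·(-0.64)] / 52100 = -0.0005528
Head at (-50, 260) = 453.24 + (+0.002871)·(-345) + (-0.0005528)·(-30) = 452.27 ft.
That is lower than the 452.60 ft at MW-2, so the point is downgradient.

downgradient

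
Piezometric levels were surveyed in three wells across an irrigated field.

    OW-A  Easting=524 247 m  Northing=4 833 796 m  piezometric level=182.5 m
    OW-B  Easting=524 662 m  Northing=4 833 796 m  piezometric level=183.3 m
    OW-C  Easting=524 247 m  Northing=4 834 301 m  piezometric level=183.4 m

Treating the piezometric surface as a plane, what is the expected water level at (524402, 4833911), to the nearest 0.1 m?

183.0 m

∂h/∂x = (183.3 − 182.5) / (524662 − 524247) = +0.001928
∂h/∂y = (183.4 − 182.5) / (4834301 − 4833796) = +0.001782
h(524402, 4833911) = 182.5 + (+0.001928)·(155) + (+0.001782)·(115) = 182.5 +0.299 +0.205 = 183.004 m.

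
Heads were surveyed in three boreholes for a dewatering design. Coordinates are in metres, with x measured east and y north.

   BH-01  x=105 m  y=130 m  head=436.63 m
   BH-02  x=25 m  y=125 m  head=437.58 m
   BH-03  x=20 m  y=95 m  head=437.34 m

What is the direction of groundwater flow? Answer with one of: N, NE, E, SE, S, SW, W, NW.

Differences from BH-01: to BH-02 (Δx, Δy, Δh) = (-80, -5, +0.95); to BH-03 = (-85, -35, +0.71).
Solve a·Δx + b·Δy = Δh: det = (-80)·(-35) − (-85)·(-5) = 2375.
∂h/∂x = [(+0.95)·(-35) − (+0.71)·(-5)] / 2375 = -0.01251
∂h/∂y = [(-80)·(+0.71) − (-85)·(+0.95)] / 2375 = +0.01008
Flow = −∇h = (+0.01251 east, -0.01008 north), which points southeast.

SE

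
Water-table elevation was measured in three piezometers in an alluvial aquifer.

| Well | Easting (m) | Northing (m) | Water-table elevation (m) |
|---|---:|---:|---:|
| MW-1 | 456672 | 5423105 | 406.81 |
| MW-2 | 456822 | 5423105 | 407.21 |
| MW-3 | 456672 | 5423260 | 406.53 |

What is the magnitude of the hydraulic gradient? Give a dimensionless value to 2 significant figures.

0.0032

∂h/∂x = (407.21 − 406.81) / (456822 − 456672) = +0.002667
∂h/∂y = (406.53 − 406.81) / (5423260 − 5423105) = -0.001806
|∇h| = √(0.002667² + -0.001806²) = 0.003221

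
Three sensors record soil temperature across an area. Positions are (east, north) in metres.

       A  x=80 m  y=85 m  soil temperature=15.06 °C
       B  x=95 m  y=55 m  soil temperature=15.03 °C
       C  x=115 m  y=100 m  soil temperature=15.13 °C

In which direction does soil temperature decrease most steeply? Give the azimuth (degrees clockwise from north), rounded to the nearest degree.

Differences from A: to B (Δx, Δy, Δh) = (15, -30, -0.03); to C = (35, 15, +0.07).
Solve a·Δx + b·Δy = ΔT: det = 15·15 − 35·(-30) = 1275.
∂T/∂x = [(-0.03)·15 − (+0.07)·(-30)] / 1275 = +0.001294
∂T/∂y = [15·(+0.07) − 35·(-0.03)] / 1275 = +0.001647
Steepest decrease is along −∇f: components (-0.001294 E, -0.001647 N).
Azimuth = atan2(-0.001294, -0.001647) = 218.2° ≈ 218°.

218°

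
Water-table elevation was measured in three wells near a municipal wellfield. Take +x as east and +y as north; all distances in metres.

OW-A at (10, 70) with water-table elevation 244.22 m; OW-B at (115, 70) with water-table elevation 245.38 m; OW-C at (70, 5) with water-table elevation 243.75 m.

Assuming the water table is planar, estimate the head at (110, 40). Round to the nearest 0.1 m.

Differences from OW-A: to OW-B (Δx, Δy, Δh) = (105, 0, +1.16); to OW-C = (60, -65, -0.47).
Solve a·Δx + b·Δy = Δh: det = 105·(-65) − 60·0 = -6825.
∂h/∂x = [(+1.16)·(-65) − (-0.47)·0] / -6825 = +0.01105
∂h/∂y = [105·(-0.47) − 60·(+1.16)] / -6825 = +0.01743
h(110, 40) = 244.22 + (+0.01105)·(100) + (+0.01743)·(-30) = 244.22 +1.105 -0.523 = 244.802 m.

244.8 m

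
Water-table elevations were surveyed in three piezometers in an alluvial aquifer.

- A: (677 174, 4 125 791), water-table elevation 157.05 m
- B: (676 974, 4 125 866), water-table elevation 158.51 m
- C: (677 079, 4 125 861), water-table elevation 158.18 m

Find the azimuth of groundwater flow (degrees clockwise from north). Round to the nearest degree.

169°

Differences from A: to B (Δx, Δy, Δh) = (-200, 75, +1.46); to C = (-95, 70, +1.13).
Determinant of the coordinate differences = (-200)·70 − (-95)·75 = -6875.
∂h/∂x = [(+1.46)·70 − (+1.13)·75] / -6875 = -0.002538
∂h/∂y = [(-200)·(+1.13) − (-95)·(+1.46)] / -6875 = +0.01270
Flow direction (−∇h) has components (+0.002538 E, -0.01270 N).
Azimuth = atan2(E, N) = atan2(+0.002538, -0.01270) = 168.7° ≈ 169°.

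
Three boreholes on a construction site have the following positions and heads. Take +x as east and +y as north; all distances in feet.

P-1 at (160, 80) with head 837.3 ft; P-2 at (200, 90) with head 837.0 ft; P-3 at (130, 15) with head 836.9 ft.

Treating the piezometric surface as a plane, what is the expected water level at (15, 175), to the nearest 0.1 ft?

839.8 ft

Taking P-1 as reference: P-2−P-1 = (40, 10, -0.3); P-3−P-1 = (-30, -65, -0.4).
Determinant of the coordinate differences = 40·(-65) − (-30)·10 = -2300.
∂h/∂x = [(-0.3)·(-65) − (-0.4)·10] / -2300 = -0.01022
∂h/∂y = [40·(-0.4) − (-30)·(-0.3)] / -2300 = +0.01087
h(15, 175) = 837.3 + (-0.01022)·(-145) + (+0.01087)·(95) = 837.3 +1.482 +1.033 = 839.814 ft.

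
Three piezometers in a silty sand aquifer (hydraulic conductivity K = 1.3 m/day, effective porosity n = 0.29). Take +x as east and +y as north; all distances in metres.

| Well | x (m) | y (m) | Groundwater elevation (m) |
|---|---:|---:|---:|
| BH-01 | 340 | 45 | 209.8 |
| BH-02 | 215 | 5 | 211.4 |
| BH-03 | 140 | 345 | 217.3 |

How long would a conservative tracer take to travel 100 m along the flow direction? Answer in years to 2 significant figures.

Taking BH-01 as reference: BH-02−BH-01 = (-125, -40, +1.6); BH-03−BH-01 = (-200, 300, +7.5).
Determinant of the coordinate differences = (-125)·300 − (-200)·(-40) = -45500.
∂h/∂x = [(+1.6)·300 − (+7.5)·(-40)] / -45500 = -0.01714
∂h/∂y = [(-125)·(+7.5) − (-200)·(+1.6)] / -45500 = +0.01357
|∇h| = √(-0.01714² + 0.01357²) = 0.02186
Seepage velocity v = K·i/n = 1.3 × 0.02186 / 0.29 = 0.09799 m/day.
t = 100 / 0.09799 = 1021 days = 2.8 years.

2.8 years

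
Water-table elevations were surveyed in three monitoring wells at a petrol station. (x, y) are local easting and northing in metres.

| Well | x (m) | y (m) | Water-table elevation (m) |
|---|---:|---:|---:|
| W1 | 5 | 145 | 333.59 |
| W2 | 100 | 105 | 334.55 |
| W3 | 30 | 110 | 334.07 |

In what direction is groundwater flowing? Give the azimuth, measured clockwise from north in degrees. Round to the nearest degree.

Differences from W1: to W2 (Δx, Δy, Δh) = (95, -40, +0.96); to W3 = (25, -35, +0.48).
Solve a·Δx + b·Δy = Δh: det = 95·(-35) − 25·(-40) = -2325.
∂h/∂x = [(+0.96)·(-35) − (+0.48)·(-40)] / -2325 = +0.006194
∂h/∂y = [95·(+0.48) − 25·(+0.96)] / -2325 = -0.009290
Flow direction (−∇h) has components (-0.006194 E, +0.009290 N).
Azimuth = atan2(E, N) = atan2(-0.006194, +0.009290) = 326.3° ≈ 326°.

326°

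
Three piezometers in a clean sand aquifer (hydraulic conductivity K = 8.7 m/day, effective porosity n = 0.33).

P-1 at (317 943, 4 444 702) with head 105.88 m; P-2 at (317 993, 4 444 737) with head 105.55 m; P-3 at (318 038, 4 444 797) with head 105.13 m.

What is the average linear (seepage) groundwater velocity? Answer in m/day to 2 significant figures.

Taking P-1 as reference: P-2−P-1 = (50, 35, -0.33); P-3−P-1 = (95, 95, -0.75).
Solve a·Δx + b·Δy = Δh: det = 50·95 − 95·35 = 1425.
∂h/∂x = [(-0.33)·95 − (-0.75)·35] / 1425 = -0.003579
∂h/∂y = [50·(-0.75) − 95·(-0.33)] / 1425 = -0.004316
|∇h| = √(-0.003579² + -0.004316²) = 0.005607
Seepage velocity v = K·i/n = 8.7 × 0.005607 / 0.33 = 0.1478 m/day.

0.15 m/day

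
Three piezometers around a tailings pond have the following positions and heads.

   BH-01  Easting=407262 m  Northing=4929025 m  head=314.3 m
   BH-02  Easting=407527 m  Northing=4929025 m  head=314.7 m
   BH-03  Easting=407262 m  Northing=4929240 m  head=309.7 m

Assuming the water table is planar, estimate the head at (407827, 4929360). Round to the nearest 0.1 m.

308.0 m

∂h/∂x = (314.7 − 314.3) / (407527 − 407262) = +0.001509
∂h/∂y = (309.7 − 314.3) / (4929240 − 4929025) = -0.02140
h(407827, 4929360) = 314.3 + (+0.001509)·(565) + (-0.02140)·(335) = 314.3 +0.853 -7.167 = 307.985 m.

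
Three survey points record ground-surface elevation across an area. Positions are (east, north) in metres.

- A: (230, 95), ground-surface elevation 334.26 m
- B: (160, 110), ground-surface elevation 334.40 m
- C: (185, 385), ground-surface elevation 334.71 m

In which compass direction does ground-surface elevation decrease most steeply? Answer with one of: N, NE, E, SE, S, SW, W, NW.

SE

With z = a·x + b·y + c and A as origin, the differences give:
  (-70)·a + 15·b = +0.14
  (-45)·a + 290·b = +0.45
Eliminate b (×290 and ×15, subtract): -19625·a = 33.850 → a = ∂z/∂x = -0.001725
Back-substitute: b = ∂z/∂y = +0.001284.
Steepest decrease is along −∇f = (+0.001725 E, -0.001284 N) → southeast.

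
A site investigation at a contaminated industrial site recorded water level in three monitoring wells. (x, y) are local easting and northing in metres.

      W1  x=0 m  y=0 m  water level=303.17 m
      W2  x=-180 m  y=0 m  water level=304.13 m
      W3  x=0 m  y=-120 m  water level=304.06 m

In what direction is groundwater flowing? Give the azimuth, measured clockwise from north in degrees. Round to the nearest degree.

∂h/∂x = (304.13 − 303.17) / (-180 − 0) = -0.005333
∂h/∂y = (304.06 − 303.17) / (-120 − 0) = -0.007417
Flow direction (−∇h) has components (+0.005333 E, +0.007417 N).
Azimuth = atan2(E, N) = atan2(+0.005333, +0.007417) = 35.7° ≈ 036°.

036°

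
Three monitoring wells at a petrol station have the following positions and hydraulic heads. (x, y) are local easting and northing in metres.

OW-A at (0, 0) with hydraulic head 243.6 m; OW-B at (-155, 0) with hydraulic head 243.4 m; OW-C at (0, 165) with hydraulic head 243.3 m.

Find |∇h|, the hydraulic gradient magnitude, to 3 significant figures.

0.00223

∂h/∂x = (243.4 − 243.6) / (-155 − 0) = +0.001290
∂h/∂y = (243.3 − 243.6) / (165 − 0) = -0.001818
|∇h| = √(0.001290² + -0.001818²) = 0.002229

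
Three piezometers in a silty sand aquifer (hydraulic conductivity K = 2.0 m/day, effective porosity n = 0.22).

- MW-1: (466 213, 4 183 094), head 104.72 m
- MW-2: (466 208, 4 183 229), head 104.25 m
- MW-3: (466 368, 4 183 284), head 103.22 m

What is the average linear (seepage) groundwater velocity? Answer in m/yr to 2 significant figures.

Taking MW-1 as reference: MW-2−MW-1 = (-5, 135, -0.47); MW-3−MW-1 = (155, 190, -1.50).
Solve a·Δx + b·Δy = Δh: det = (-5)·190 − 155·135 = -21875.
∂h/∂x = [(-0.47)·190 − (-1.50)·135] / -21875 = -0.005175
∂h/∂y = [(-5)·(-1.50) − 155·(-0.47)] / -21875 = -0.003673
|∇h| = √(-0.005175² + -0.003673²) = 0.006346
Seepage velocity v = K·i/n = 2.0 × 0.006346 / 0.22 = 0.05769 m/day = 21.07 m/yr.

21 m/yr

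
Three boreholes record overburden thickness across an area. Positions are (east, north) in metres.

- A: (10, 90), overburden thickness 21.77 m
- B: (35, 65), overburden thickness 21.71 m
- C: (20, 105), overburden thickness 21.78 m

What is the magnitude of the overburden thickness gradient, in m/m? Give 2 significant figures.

0.0017 m/m

Taking A as reference: B−A = (25, -25, -0.06); C−A = (10, 15, +0.01).
Determinant of the coordinate differences = 25·15 − 10·(-25) = 625.
∂d/∂x = [(-0.06)·15 − (+0.01)·(-25)] / 625 = -0.001040
∂d/∂y = [25·(+0.01) − 10·(-0.06)] / 625 = +0.001360
|∇f| = √(-0.001040² + 0.001360²) = 0.001712 m/m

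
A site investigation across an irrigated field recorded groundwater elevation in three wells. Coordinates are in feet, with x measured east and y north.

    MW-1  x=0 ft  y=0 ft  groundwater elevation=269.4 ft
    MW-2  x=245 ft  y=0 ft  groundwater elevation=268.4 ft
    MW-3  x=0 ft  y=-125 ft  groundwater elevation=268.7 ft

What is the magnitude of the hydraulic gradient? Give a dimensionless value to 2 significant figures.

∂h/∂x = (268.4 − 269.4) / (245 − 0) = -0.004082
∂h/∂y = (268.7 − 269.4) / (-125 − 0) = +0.005600
|∇h| = √(-0.004082² + 0.005600²) = 0.00693

0.0069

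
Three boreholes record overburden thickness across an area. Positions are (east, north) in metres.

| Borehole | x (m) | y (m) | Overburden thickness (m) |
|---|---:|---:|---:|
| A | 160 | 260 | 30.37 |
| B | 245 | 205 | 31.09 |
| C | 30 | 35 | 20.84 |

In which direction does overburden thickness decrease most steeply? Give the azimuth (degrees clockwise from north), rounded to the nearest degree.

224°

With d = a·x + b·y + c and A as origin, the differences give:
  85·a + (-55)·b = +0.72
  (-130)·a + (-225)·b = -9.53
Eliminate b (×(-225) and ×(-55), subtract): -26275·a = -686.150 → a = ∂d/∂x = +0.02611
Back-substitute: b = ∂d/∂y = +0.02727.
Steepest decrease is along −∇f: components (-0.02611 E, -0.02727 N).
Azimuth = atan2(-0.02611, -0.02727) = 223.8° ≈ 224°.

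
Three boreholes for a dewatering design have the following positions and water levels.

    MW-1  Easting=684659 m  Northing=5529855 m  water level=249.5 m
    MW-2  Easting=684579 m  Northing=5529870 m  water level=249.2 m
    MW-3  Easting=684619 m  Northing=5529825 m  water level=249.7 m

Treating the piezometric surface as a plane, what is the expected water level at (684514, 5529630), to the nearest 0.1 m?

With h = a·x + b·y + c and MW-1 as origin, the differences give:
  (-80)·a + 15·b = -0.3
  (-40)·a + (-30)·b = +0.2
Eliminate b (×(-30) and ×15, subtract): 3000·a = 6.00 → a = ∂h/∂x = +0.002000
Back-substitute: b = ∂h/∂y = -0.009333.
h(684514, 5529630) = 249.5 + (+0.002000)·(-145) + (-0.009333)·(-225) = 249.5 -0.290 +2.100 = 251.310 m.

251.3 m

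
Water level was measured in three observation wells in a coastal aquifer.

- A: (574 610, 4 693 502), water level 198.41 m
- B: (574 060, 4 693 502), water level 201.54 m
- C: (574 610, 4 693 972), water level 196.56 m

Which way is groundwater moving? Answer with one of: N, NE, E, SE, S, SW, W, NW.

∂h/∂x = (201.54 − 198.41) / (574060 − 574610) = -0.005691
∂h/∂y = (196.56 − 198.41) / (4693972 − 4693502) = -0.003936
Flow = −∇h = (+0.005691 east, +0.003936 north), which points northeast.

NE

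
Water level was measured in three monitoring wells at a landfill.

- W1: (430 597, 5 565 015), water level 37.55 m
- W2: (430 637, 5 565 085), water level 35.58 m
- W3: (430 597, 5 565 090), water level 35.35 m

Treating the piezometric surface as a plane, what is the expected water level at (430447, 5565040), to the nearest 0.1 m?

36.5 m

With h = a·x + b·y + c and W1 as origin, the differences give:
  40·a + 70·b = -1.97
  0·a + 75·b = -2.20
Eliminate b (×75 and ×70, subtract): 3000·a = 6.250 → a = ∂h/∂x = +0.002083
Back-substitute: b = ∂h/∂y = -0.02933.
h(430447, 5565040) = 37.55 + (+0.002083)·(-150) + (-0.02933)·(25) = 37.55 -0.312 -0.733 = 36.504 m.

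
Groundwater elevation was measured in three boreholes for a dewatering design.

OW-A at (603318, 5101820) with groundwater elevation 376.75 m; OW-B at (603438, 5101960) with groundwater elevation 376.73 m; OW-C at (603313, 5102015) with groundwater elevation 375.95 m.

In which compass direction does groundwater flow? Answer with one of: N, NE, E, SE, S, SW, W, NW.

NW

Differences from OW-A: to OW-B (Δx, Δy, Δh) = (120, 140, -0.02); to OW-C = (-5, 195, -0.80).
Solve a·Δx + b·Δy = Δh: det = 120·195 − (-5)·140 = 24100.
∂h/∂x = [(-0.02)·195 − (-0.80)·140] / 24100 = +0.004485
∂h/∂y = [120·(-0.80) − (-5)·(-0.02)] / 24100 = -0.003988
Flow = −∇h = (-0.004485 east, +0.003988 north), which points northwest.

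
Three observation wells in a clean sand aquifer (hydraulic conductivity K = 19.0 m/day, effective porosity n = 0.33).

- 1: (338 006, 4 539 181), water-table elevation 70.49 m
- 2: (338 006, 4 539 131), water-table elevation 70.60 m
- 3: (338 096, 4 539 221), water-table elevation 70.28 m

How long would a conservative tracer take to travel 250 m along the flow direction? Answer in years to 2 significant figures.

4.6 years

Differences from 1: to 2 (Δx, Δy, Δh) = (0, -50, +0.11); to 3 = (90, 40, -0.21).
Solve a·Δx + b·Δy = Δh: det = 0·40 − 90·(-50) = 4500.
∂h/∂x = [(+0.11)·40 − (-0.21)·(-50)] / 4500 = -0.001356
∂h/∂y = [0·(-0.21) − 90·(+0.11)] / 4500 = -0.002200
|∇h| = √(-0.001356² + -0.002200²) = 0.002584
Seepage velocity v = K·i/n = 19.0 × 0.002584 / 0.33 = 0.1488 m/day.
t = 250 / 0.1488 = 1680 days = 4.6 years.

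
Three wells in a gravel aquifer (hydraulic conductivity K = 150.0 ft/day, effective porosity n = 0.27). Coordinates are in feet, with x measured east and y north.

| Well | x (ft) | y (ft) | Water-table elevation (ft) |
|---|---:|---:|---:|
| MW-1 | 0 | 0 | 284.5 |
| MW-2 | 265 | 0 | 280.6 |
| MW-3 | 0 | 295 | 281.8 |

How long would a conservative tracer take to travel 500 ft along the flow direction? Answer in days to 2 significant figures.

52 days

∂h/∂x = (280.6 − 284.5) / (265 − 0) = -0.01472
∂h/∂y = (281.8 − 284.5) / (295 − 0) = -0.009153
|∇h| = √(-0.01472² + -0.009153²) = 0.01733
Seepage velocity v = K·i/n = 150.0 × 0.01733 / 0.27 = 9.628 ft/day.
t = 500 / 9.628 = 51.93 days.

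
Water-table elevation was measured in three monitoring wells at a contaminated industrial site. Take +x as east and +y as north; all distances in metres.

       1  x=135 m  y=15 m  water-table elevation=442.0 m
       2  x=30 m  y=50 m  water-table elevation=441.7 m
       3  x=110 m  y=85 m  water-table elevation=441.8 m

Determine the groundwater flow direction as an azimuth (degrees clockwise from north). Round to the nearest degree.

314°

With h = a·x + b·y + c and 1 as origin, the differences give:
  (-105)·a + 35·b = -0.3
  (-25)·a + 70·b = -0.2
Eliminate b (×70 and ×35, subtract): -6475·a = -14.00 → a = ∂h/∂x = +0.002162
Back-substitute: b = ∂h/∂y = -0.002085.
Flow direction (−∇h) has components (-0.002162 E, +0.002085 N).
Azimuth = atan2(E, N) = atan2(-0.002162, +0.002085) = 314.0° ≈ 314°.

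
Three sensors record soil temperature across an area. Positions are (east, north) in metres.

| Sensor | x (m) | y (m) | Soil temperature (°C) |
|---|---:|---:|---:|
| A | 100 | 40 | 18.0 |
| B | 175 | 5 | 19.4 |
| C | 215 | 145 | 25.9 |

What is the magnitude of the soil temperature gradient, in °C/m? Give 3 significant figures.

Three-point gradient (reference A): Δ to B = (75, -35, +1.4), Δ to C = (115, 105, +7.9).
∂T/∂x = +0.03559, ∂T/∂y = +0.03626 (det = 11900).
|∇f| = √(0.03559² + 0.03626²) = 0.05081 °C/m

0.0508 °C/m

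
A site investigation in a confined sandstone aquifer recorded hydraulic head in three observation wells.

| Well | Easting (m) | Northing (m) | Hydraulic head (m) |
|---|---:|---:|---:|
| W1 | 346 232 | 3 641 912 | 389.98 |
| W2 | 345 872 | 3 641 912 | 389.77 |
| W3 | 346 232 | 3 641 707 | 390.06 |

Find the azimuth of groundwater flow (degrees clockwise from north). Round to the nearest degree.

∂h/∂x = (389.77 − 389.98) / (345872 − 346232) = +0.0005833
∂h/∂y = (390.06 − 389.98) / (3641707 − 3641912) = -0.0003902
Flow direction (−∇h) has components (-0.0005833 E, +0.0003902 N).
Azimuth = atan2(E, N) = atan2(-0.0005833, +0.0003902) = 303.8° ≈ 304°.

304°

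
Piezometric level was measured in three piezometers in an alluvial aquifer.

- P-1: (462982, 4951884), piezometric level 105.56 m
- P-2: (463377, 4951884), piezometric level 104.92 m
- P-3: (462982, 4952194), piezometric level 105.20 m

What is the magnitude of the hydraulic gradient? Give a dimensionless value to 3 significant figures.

∂h/∂x = (104.92 − 105.56) / (463377 − 462982) = -0.001620
∂h/∂y = (105.20 − 105.56) / (4952194 − 4951884) = -0.001161
|∇h| = √(-0.001620² + -0.001161²) = 0.001993

0.00199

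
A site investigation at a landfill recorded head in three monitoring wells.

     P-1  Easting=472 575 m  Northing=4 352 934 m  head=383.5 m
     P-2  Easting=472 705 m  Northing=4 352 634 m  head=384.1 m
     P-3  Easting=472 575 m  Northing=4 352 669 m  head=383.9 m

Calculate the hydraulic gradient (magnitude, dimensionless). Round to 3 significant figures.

0.00189

With h = a·x + b·y + c and P-1 as origin, the differences give:
  130·a + (-300)·b = +0.6
  0·a + (-265)·b = +0.4
Eliminate b (×(-265) and ×(-300), subtract): -34450·a = -39.00 → a = ∂h/∂x = +0.001132
Back-substitute: b = ∂h/∂y = -0.001509.
|∇h| = √(0.001132² + -0.001509²) = 0.001886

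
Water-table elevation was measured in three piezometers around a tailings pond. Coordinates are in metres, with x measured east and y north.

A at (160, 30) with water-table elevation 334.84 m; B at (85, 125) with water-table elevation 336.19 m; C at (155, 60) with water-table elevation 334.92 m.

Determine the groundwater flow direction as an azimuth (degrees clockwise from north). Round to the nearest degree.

Three-point gradient (reference A): Δ to B = (-75, 95, +1.35), Δ to C = (-5, 30, +0.08).
∂h/∂x = -0.01854, ∂h/∂y = -0.0004225 (det = -1775).
Flow direction (−∇h) has components (+0.01854 E, +0.0004225 N).
Azimuth = atan2(E, N) = atan2(+0.01854, +0.0004225) = 88.7° ≈ 089°.

089°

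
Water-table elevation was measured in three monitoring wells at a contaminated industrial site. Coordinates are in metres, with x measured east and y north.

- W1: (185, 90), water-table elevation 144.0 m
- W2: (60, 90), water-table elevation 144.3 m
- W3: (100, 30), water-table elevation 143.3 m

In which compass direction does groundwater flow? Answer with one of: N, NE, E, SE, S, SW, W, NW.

S

Taking W1 as reference: W2−W1 = (-125, 0, +0.3); W3−W1 = (-85, -60, -0.7).
Solve a·Δx + b·Δy = Δh: det = (-125)·(-60) − (-85)·0 = 7500.
∂h/∂x = [(+0.3)·(-60) − (-0.7)·0] / 7500 = -0.002400
∂h/∂y = [(-125)·(-0.7) − (-85)·(+0.3)] / 7500 = +0.01507
Flow = −∇h = (+0.002400 east, -0.01507 north), which points south.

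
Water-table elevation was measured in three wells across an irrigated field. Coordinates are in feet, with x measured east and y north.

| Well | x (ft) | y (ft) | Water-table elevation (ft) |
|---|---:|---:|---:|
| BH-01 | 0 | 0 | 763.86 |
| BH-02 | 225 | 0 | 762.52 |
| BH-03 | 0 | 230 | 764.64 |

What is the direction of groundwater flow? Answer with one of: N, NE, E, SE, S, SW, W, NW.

SE

∂h/∂x = (762.52 − 763.86) / (225 − 0) = -0.005956
∂h/∂y = (764.64 − 763.86) / (230 − 0) = +0.003391
Flow = −∇h = (+0.005956 east, -0.003391 north), which points southeast.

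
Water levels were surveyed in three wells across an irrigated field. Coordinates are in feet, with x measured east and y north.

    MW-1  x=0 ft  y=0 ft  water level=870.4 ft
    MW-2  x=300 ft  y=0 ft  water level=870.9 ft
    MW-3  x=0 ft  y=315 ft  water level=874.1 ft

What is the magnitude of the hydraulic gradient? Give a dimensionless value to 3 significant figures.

∂h/∂x = (870.9 − 870.4) / (300 − 0) = +0.001667
∂h/∂y = (874.1 − 870.4) / (315 − 0) = +0.01175
|∇h| = √(0.001667² + 0.01175²) = 0.01187

0.0119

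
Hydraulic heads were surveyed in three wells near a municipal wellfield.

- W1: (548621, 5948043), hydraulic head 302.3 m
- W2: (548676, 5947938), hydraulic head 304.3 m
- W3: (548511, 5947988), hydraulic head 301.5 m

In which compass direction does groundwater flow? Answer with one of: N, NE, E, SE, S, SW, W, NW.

NW

Differences from W1: to W2 (Δx, Δy, Δh) = (55, -105, +2.0); to W3 = (-110, -55, -0.8).
Determinant of the coordinate differences = 55·(-55) − (-110)·(-105) = -14575.
∂h/∂x = [(+2.0)·(-55) − (-0.8)·(-105)] / -14575 = +0.01331
∂h/∂y = [55·(-0.8) − (-110)·(+2.0)] / -14575 = -0.01208
Flow = −∇h = (-0.01331 east, +0.01208 north), which points northwest.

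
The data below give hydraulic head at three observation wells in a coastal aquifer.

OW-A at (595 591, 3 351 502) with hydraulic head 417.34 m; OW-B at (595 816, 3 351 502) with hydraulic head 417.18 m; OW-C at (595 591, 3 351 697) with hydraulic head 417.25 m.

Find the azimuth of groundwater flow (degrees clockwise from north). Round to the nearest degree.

057°

∂h/∂x = (417.18 − 417.34) / (595816 − 595591) = -0.0007111
∂h/∂y = (417.25 − 417.34) / (3351697 − 3351502) = -0.0004615
Flow direction (−∇h) has components (+0.0007111 E, +0.0004615 N).
Azimuth = atan2(E, N) = atan2(+0.0007111, +0.0004615) = 57.0° ≈ 057°.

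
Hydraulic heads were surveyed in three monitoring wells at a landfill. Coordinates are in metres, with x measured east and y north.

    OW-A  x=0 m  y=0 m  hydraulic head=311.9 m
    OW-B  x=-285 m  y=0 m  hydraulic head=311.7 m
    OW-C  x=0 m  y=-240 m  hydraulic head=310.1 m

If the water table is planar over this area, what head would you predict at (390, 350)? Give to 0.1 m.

∂h/∂x = (311.7 − 311.9) / (-285 − 0) = +0.0007018
∂h/∂y = (310.1 − 311.9) / (-240 − 0) = +0.007500
h(390, 350) = 311.9 + (+0.0007018)·(390) + (+0.007500)·(350) = 311.9 +0.274 +2.625 = 314.799 m.

314.8 m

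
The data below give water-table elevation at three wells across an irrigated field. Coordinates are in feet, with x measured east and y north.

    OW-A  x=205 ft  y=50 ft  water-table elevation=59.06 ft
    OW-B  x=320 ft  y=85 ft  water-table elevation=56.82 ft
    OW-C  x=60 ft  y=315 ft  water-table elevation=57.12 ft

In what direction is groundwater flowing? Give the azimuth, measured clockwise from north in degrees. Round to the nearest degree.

Differences from OW-A: to OW-B (Δx, Δy, Δh) = (115, 35, -2.24); to OW-C = (-145, 265, -1.94).
Determinant of the coordinate differences = 115·265 − (-145)·35 = 35550.
∂h/∂x = [(-2.24)·265 − (-1.94)·35] / 35550 = -0.01479
∂h/∂y = [115·(-1.94) − (-145)·(-2.24)] / 35550 = -0.01541
Flow direction (−∇h) has components (+0.01479 E, +0.01541 N).
Azimuth = atan2(E, N) = atan2(+0.01479, +0.01541) = 43.8° ≈ 044°.

044°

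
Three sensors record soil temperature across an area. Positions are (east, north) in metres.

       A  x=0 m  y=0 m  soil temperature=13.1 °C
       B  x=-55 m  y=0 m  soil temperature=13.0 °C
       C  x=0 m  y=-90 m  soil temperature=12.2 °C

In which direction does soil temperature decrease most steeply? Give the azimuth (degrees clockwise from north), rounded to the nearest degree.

∂T/∂x = (13.0 − 13.1) / (-55 − 0) = +0.001818
∂T/∂y = (12.2 − 13.1) / (-90 − 0) = +0.01000
Steepest decrease is along −∇f: components (-0.001818 E, -0.01000 N).
Azimuth = atan2(-0.001818, -0.01000) = 190.3° ≈ 190°.

190°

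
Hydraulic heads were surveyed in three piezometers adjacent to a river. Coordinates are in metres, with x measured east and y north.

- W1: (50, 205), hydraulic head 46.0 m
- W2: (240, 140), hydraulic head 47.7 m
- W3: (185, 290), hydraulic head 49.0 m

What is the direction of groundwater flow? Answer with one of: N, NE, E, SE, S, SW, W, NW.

With h = a·x + b·y + c and W1 as origin, the differences give:
  190·a + (-65)·b = +1.7
  135·a + 85·b = +3.0
Eliminate b (×85 and ×(-65), subtract): 24925·a = 339.50 → a = ∂h/∂x = +0.01362
Back-substitute: b = ∂h/∂y = +0.01366.
Flow = −∇h = (-0.01362 east, -0.01366 north), which points southwest.

SW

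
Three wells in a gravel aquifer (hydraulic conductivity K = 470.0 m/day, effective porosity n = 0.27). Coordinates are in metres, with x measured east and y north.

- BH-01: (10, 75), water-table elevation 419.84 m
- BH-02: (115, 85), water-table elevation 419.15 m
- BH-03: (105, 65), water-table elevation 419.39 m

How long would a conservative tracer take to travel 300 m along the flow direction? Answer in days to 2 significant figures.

Three-point gradient (reference BH-01): Δ to BH-02 = (105, 10, -0.69), Δ to BH-03 = (95, -10, -0.45).
∂h/∂x = -0.005700, ∂h/∂y = -0.009150 (det = -2000).
|∇h| = √(-0.005700² + -0.009150²) = 0.01078
Seepage velocity v = K·i/n = 470.0 × 0.01078 / 0.27 = 18.77 m/day.
t = 300 / 18.77 = 15.98 days.

16 days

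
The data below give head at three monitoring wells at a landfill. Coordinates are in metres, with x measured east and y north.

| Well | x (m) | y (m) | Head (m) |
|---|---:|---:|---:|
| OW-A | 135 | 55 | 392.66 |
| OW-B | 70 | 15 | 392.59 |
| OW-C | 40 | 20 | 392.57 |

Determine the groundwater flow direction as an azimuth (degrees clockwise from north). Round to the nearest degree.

235°

Taking OW-A as reference: OW-B−OW-A = (-65, -40, -0.07); OW-C−OW-A = (-95, -35, -0.09).
Solve a·Δx + b·Δy = Δh: det = (-65)·(-35) − (-95)·(-40) = -1525.
∂h/∂x = [(-0.07)·(-35) − (-0.09)·(-40)] / -1525 = +0.0007541
∂h/∂y = [(-65)·(-0.09) − (-95)·(-0.07)] / -1525 = +0.0005246
Flow direction (−∇h) has components (-0.0007541 E, -0.0005246 N).
Azimuth = atan2(E, N) = atan2(-0.0007541, -0.0005246) = 235.2° ≈ 235°.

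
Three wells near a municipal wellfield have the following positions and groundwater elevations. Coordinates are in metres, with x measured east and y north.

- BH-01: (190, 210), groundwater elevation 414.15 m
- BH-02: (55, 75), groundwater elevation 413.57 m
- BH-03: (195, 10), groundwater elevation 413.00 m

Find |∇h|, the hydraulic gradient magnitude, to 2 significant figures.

0.0059

Taking BH-01 as reference: BH-02−BH-01 = (-135, -135, -0.58); BH-03−BH-01 = (5, -200, -1.15).
Determinant of the coordinate differences = (-135)·(-200) − 5·(-135) = 27675.
∂h/∂x = [(-0.58)·(-200) − (-1.15)·(-135)] / 27675 = -0.001418
∂h/∂y = [(-135)·(-1.15) − 5·(-0.58)] / 27675 = +0.005715
|∇h| = √(-0.001418² + 0.005715²) = 0.005888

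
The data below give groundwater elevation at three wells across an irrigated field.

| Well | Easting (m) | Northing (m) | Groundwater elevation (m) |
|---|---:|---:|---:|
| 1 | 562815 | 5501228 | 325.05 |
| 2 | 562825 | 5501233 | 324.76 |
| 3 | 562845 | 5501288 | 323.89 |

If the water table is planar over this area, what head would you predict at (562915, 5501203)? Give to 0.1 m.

322.6 m

With h = a·x + b·y + c and 1 as origin, the differences give:
  10·a + 5·b = -0.29
  30·a + 60·b = -1.16
Eliminate b (×60 and ×5, subtract): 450·a = -11.600 → a = ∂h/∂x = -0.02578
Back-substitute: b = ∂h/∂y = -0.006444.
h(562915, 5501203) = 325.05 + (-0.02578)·(100) + (-0.006444)·(-25) = 325.05 -2.578 +0.161 = 322.633 m.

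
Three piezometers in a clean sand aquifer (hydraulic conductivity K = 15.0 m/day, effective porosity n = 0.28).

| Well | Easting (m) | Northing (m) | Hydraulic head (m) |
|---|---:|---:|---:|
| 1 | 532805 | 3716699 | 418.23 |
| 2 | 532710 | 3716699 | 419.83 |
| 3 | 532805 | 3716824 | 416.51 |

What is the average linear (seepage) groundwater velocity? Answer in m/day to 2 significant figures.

1.2 m/day

∂h/∂x = (419.83 − 418.23) / (532710 − 532805) = -0.01684
∂h/∂y = (416.51 − 418.23) / (3716824 − 3716699) = -0.01376
|∇h| = √(-0.01684² + -0.01376²) = 0.02175
Seepage velocity v = K·i/n = 15.0 × 0.02175 / 0.28 = 1.165 m/day.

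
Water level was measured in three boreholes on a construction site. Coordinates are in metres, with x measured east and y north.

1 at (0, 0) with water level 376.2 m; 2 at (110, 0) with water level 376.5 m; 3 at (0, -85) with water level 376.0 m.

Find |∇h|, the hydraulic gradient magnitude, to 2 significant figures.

∂h/∂x = (376.5 − 376.2) / (110 − 0) = +0.002727
∂h/∂y = (376.0 − 376.2) / (-85 − 0) = +0.002353
|∇h| = √(0.002727² + 0.002353²) = 0.003602

0.0036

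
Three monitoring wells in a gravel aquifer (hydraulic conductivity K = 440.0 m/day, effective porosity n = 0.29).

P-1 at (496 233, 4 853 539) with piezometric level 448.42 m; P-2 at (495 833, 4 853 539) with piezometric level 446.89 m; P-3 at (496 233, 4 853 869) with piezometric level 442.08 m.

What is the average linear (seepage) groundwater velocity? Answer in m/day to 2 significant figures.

∂h/∂x = (446.89 − 448.42) / (495833 − 496233) = +0.003825
∂h/∂y = (442.08 − 448.42) / (4853869 − 4853539) = -0.01921
|∇h| = √(0.003825² + -0.01921²) = 0.01959
Seepage velocity v = K·i/n = 440.0 × 0.01959 / 0.29 = 29.72 m/day.

30 m/day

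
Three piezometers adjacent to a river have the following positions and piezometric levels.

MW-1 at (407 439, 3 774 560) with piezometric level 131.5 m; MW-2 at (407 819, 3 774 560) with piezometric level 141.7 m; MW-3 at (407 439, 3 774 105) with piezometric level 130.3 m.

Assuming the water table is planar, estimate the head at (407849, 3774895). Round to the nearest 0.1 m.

143.4 m

∂h/∂x = (141.7 − 131.5) / (407819 − 407439) = +0.02684
∂h/∂y = (130.3 − 131.5) / (3774105 − 3774560) = +0.002637
h(407849, 3774895) = 131.5 + (+0.02684)·(410) + (+0.002637)·(335) = 131.5 +11.005 +0.884 = 143.389 m.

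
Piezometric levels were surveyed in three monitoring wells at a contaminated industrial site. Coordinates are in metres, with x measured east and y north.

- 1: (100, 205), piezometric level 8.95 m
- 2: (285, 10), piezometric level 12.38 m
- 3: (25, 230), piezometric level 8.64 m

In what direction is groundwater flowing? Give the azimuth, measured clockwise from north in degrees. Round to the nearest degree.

Differences from 1: to 2 (Δx, Δy, Δh) = (185, -195, +3.43); to 3 = (-75, 25, -0.31).
Determinant of the coordinate differences = 185·25 − (-75)·(-195) = -10000.
∂h/∂x = [(+3.43)·25 − (-0.31)·(-195)] / -10000 = -0.002530
∂h/∂y = [185·(-0.31) − (-75)·(+3.43)] / -10000 = -0.01999
Flow direction (−∇h) has components (+0.002530 E, +0.01999 N).
Azimuth = atan2(E, N) = atan2(+0.002530, +0.01999) = 7.2° ≈ 007°.

007°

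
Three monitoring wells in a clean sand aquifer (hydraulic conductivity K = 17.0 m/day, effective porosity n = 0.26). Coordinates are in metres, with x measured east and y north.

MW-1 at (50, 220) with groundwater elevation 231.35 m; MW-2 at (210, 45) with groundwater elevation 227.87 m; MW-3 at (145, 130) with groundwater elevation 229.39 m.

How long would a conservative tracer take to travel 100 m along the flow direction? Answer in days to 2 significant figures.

99 days

Differences from MW-1: to MW-2 (Δx, Δy, Δh) = (160, -175, -3.48); to MW-3 = (95, -90, -1.96).
Determinant of the coordinate differences = 160·(-90) − 95·(-175) = 2225.
∂h/∂x = [(-3.48)·(-90) − (-1.96)·(-175)] / 2225 = -0.01339
∂h/∂y = [160·(-1.96) − 95·(-3.48)] / 2225 = +0.007640
|∇h| = √(-0.01339² + 0.007640²) = 0.01542
Seepage velocity v = K·i/n = 17.0 × 0.01542 / 0.26 = 1.008 m/day.
t = 100 / 1.008 = 99.21 days.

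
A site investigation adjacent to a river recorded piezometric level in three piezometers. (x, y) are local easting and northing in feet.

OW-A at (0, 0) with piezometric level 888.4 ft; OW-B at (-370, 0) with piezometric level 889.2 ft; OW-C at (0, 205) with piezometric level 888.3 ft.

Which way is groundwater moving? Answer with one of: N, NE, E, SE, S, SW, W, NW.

∂h/∂x = (889.2 − 888.4) / (-370 − 0) = -0.002162
∂h/∂y = (888.3 − 888.4) / (205 − 0) = -0.0004878
Flow = −∇h = (+0.002162 east, +0.0004878 north), which points east.

E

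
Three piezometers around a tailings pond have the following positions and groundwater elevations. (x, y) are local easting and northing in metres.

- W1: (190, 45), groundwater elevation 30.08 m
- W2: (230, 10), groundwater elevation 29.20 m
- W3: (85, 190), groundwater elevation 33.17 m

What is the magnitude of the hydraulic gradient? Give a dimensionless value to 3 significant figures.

0.0173

Taking W1 as reference: W2−W1 = (40, -35, -0.88); W3−W1 = (-105, 145, +3.09).
Solve a·Δx + b·Δy = Δh: det = 40·145 − (-105)·(-35) = 2125.
∂h/∂x = [(-0.88)·145 − (+3.09)·(-35)] / 2125 = -0.009153
∂h/∂y = [40·(+3.09) − (-105)·(-0.88)] / 2125 = +0.01468
|∇h| = √(-0.009153² + 0.01468²) = 0.0173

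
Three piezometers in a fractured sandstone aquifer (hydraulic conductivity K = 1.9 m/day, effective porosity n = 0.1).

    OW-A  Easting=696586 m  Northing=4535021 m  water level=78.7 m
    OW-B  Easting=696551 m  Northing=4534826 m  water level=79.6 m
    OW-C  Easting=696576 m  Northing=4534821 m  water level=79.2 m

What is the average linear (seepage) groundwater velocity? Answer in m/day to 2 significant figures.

0.31 m/day

Differences from OW-A: to OW-B (Δx, Δy, Δh) = (-35, -195, +0.9); to OW-C = (-10, -200, +0.5).
Solve a·Δx + b·Δy = Δh: det = (-35)·(-200) − (-10)·(-195) = 5050.
∂h/∂x = [(+0.9)·(-200) − (+0.5)·(-195)] / 5050 = -0.01634
∂h/∂y = [(-35)·(+0.5) − (-10)·(+0.9)] / 5050 = -0.001683
|∇h| = √(-0.01634² + -0.001683²) = 0.01643
Seepage velocity v = K·i/n = 1.9 × 0.01643 / 0.1 = 0.3122 m/day.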